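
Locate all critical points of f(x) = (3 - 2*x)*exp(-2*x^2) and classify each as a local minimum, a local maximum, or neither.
f'(x) = 2*(2*x*(2*x - 3) - 1)*exp(-2*x^2)

Solve f'(x) = 0:
  f'(x) = (8*x^2 - 12*x - 2)·exp(-2*x^2) and exp(-2*x^2) > 0 for every x, so f'(x) = 0 ⇔ 8*x^2 - 12*x - 2 = 0.
  Factor: 8*x^2 - 12*x - 2 = 2*(4*x^2 - 6*x - 1); 4*x^2 - 6*x - 1 = 0 has no rational roots; quadratic formula: x = (6 ± √52)/8.
  ⇒ x = 3/4 - sqrt(13)/4 ≈ -0.1514, 3/4 + sqrt(13)/4 ≈ 1.6514

f''(x) = 4*(4*x^2*(3 - 2*x) + 6*x - 3)*exp(-2*x^2)
Second-derivative test at each critical point:
  f''(-0.1514) = -13.7761 < 0 → local maximum
  f''(1.6514) = 0.0617 > 0 → local minimum

Critical points: x = 3/4 - sqrt(13)/4 ≈ -0.1514 (local maximum); x = 3/4 + sqrt(13)/4 ≈ 1.6514 (local minimum)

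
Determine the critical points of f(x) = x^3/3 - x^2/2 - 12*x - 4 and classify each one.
f'(x) = x^2 - x - 12

Solve f'(x) = 0:
  Factor: x^2 - x - 12 = (x - 4)*(x + 3) = 0.
  ⇒ x = -3, 4

f''(x) = 2*x - 1
Second-derivative test at each critical point:
  f''(-3) = -7 < 0 → local maximum
  f''(4) = 7 > 0 → local minimum

Critical points: x = -3 (local maximum); x = 4 (local minimum)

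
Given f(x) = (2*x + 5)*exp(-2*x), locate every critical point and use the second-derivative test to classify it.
f'(x) = 4*(-x - 2)*exp(-2*x)

Solve f'(x) = 0:
  f'(x) = (-4*x - 8)·exp(-2*x) and exp(-2*x) > 0 for every x, so f'(x) = 0 ⇔ -4*x - 8 = 0.
  Factor: -4*x - 8 = -4*(x + 2) = 0.
  ⇒ x = -2

f''(x) = 4*(2*x + 3)*exp(-2*x)
Second-derivative test at each critical point:
  f''(-2) = -218.3926 < 0 → local maximum

Critical points: x = -2 (local maximum)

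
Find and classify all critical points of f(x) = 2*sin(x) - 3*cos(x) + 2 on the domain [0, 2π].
f'(x) = 3*sin(x) + 2*cos(x)

Solve f'(x) = 0 on [0, 2π]:
  f'(x) = 0 ⇔ 2*cos(x) = -3*sin(x) ⇔ tan(x) = -2/3, i.e. x = arctan(-2/3) + nπ; keep the solutions lying in [0, 2π].
  ⇒ x = pi - atan(2/3) ≈ 2.5536, -atan(2/3) + 2*pi ≈ 5.6952

f''(x) = -2*sin(x) + 3*cos(x)
Second-derivative test at each critical point:
  f''(2.5536) = -3.6056 < 0 → local maximum
  f''(5.6952) = 3.6056 > 0 → local minimum

Critical points: x = pi - atan(2/3) ≈ 2.5536 (local maximum); x = -atan(2/3) + 2*pi ≈ 5.6952 (local minimum)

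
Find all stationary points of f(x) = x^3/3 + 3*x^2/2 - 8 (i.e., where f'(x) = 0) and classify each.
f'(x) = x*(x + 3)

Solve f'(x) = 0:
  Factor: x^2 + 3*x = x*(x + 3) = 0.
  ⇒ x = -3, 0

f''(x) = 2*x + 3
Second-derivative test at each critical point:
  f''(-3) = -3 < 0 → local maximum
  f''(0) = 3 > 0 → local minimum

Critical points: x = -3 (local maximum); x = 0 (local minimum)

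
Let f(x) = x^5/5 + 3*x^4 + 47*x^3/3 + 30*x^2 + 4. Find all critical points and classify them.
f'(x) = x*(x^3 + 12*x^2 + 47*x + 60)

Solve f'(x) = 0:
  Factor: x^4 + 12*x^3 + 47*x^2 + 60*x = x*(x + 3)*(x + 4)*(x + 5) = 0.
  ⇒ x = -5, -4, -3, 0

f''(x) = 4*x^3 + 36*x^2 + 94*x + 60
Second-derivative test at each critical point:
  f''(-5) = -10 < 0 → local maximum
  f''(-4) = 4 > 0 → local minimum
  f''(-3) = -6 < 0 → local maximum
  f''(0) = 60 > 0 → local minimum

Critical points: x = -5 (local maximum); x = -4 (local minimum); x = -3 (local maximum); x = 0 (local minimum)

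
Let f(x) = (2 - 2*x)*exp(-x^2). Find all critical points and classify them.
f'(x) = 2*(2*x*(x - 1) - 1)*exp(-x^2)

Solve f'(x) = 0:
  f'(x) = (4*x^2 - 4*x - 2)·exp(-x^2) and exp(-x^2) > 0 for every x, so f'(x) = 0 ⇔ 4*x^2 - 4*x - 2 = 0.
  Factor: 4*x^2 - 4*x - 2 = 2*(2*x^2 - 2*x - 1); 2*x^2 - 2*x - 1 = 0 has no rational roots; quadratic formula: x = (2 ± √12)/4.
  ⇒ x = 1/2 - sqrt(3)/2 ≈ -0.3660, 1/2 + sqrt(3)/2 ≈ 1.3660

f''(x) = 4*(2*x^2*(1 - x) + 3*x - 1)*exp(-x^2)
Second-derivative test at each critical point:
  f''(-0.3660) = -6.0595 < 0 → local maximum
  f''(1.3660) = 1.0721 > 0 → local minimum

Critical points: x = 1/2 - sqrt(3)/2 ≈ -0.3660 (local maximum); x = 1/2 + sqrt(3)/2 ≈ 1.3660 (local minimum)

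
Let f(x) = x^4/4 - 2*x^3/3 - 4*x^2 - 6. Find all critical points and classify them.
f'(x) = x*(x^2 - 2*x - 8)

Solve f'(x) = 0:
  Factor: x^3 - 2*x^2 - 8*x = x*(x - 4)*(x + 2) = 0.
  ⇒ x = -2, 0, 4

f''(x) = 3*x^2 - 4*x - 8
Second-derivative test at each critical point:
  f''(-2) = 12 > 0 → local minimum
  f''(0) = -8 < 0 → local maximum
  f''(4) = 24 > 0 → local minimum

Critical points: x = -2 (local minimum); x = 0 (local maximum); x = 4 (local minimum)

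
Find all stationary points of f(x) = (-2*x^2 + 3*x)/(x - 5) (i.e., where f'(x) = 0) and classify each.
f'(x) = (-2*x^2 + 20*x - 15)/(x^2 - 10*x + 25)

Solve f'(x) = 0:
  f'(x) = -(2*x^2 - 20*x + 15)/(x - 5)^2; the denominator is positive wherever f is defined, so f'(x) = 0 ⇔ -2*x^2 + 20*x - 15 = 0.
  2*x^2 - 20*x + 15 = 0 has no rational roots; quadratic formula: x = (20 ± √280)/4.
  ⇒ x = 5 - sqrt(70)/2 ≈ 0.8167, sqrt(70)/2 + 5 ≈ 9.1833

f''(x) = -70/(x^3 - 15*x^2 + 75*x - 125)
Second-derivative test at each critical point:
  f''(0.8167) = 0.9562 > 0 → local minimum
  f''(9.1833) = -0.9562 < 0 → local maximum

Critical points: x = 5 - sqrt(70)/2 ≈ 0.8167 (local minimum); x = sqrt(70)/2 + 5 ≈ 9.1833 (local maximum)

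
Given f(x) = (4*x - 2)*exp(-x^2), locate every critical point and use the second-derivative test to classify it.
f'(x) = 4*(-x*(2*x - 1) + 1)*exp(-x^2)

Solve f'(x) = 0:
  f'(x) = (-8*x^2 + 4*x + 4)·exp(-x^2) and exp(-x^2) > 0 for every x, so f'(x) = 0 ⇔ -8*x^2 + 4*x + 4 = 0.
  Factor: -8*x^2 + 4*x + 4 = -4*(x - 1)*(2*x + 1) = 0.
  ⇒ x = -1/2, 1

f''(x) = 4*(2*x^2*(2*x - 1) - 6*x + 1)*exp(-x^2)
Second-derivative test at each critical point:
  f''(-1/2) = 9.3456 > 0 → local minimum
  f''(1) = -4.4146 < 0 → local maximum

Critical points: x = -1/2 (local minimum); x = 1 (local maximum)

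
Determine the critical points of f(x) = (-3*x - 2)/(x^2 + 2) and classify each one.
f'(x) = (3*x^2 + 4*x - 6)/(x^4 + 4*x^2 + 4)

Solve f'(x) = 0:
  f'(x) = (3*x^2 + 4*x - 6)/(x^2 + 2)^2; the denominator is positive wherever f is defined, so f'(x) = 0 ⇔ 3*x^2 + 4*x - 6 = 0.
  3*x^2 + 4*x - 6 = 0 has no rational roots; quadratic formula: x = (-4 ± √88)/6.
  ⇒ x = -sqrt(22)/3 - 2/3 ≈ -2.2301, -2/3 + sqrt(22)/3 ≈ 0.8968

f''(x) = 2*(-4*x^2*(3*x + 2) + (9*x + 2)*(x^2 + 2))/(x^2 + 2)^3
Second-derivative test at each critical point:
  f''(-2.2301) = -0.1929 < 0 → local maximum
  f''(0.8968) = 1.1929 > 0 → local minimum

Critical points: x = -sqrt(22)/3 - 2/3 ≈ -2.2301 (local maximum); x = -2/3 + sqrt(22)/3 ≈ 0.8968 (local minimum)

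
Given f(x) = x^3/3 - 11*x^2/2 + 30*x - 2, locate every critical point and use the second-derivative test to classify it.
f'(x) = x^2 - 11*x + 30

Solve f'(x) = 0:
  Factor: x^2 - 11*x + 30 = (x - 6)*(x - 5) = 0.
  ⇒ x = 5, 6

f''(x) = 2*x - 11
Second-derivative test at each critical point:
  f''(5) = -1 < 0 → local maximum
  f''(6) = 1 > 0 → local minimum

Critical points: x = 5 (local maximum); x = 6 (local minimum)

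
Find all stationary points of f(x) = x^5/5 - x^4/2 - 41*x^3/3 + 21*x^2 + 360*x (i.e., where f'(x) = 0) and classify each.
f'(x) = x^4 - 2*x^3 - 41*x^2 + 42*x + 360

Solve f'(x) = 0:
  Factor: x^4 - 2*x^3 - 41*x^2 + 42*x + 360 = (x - 6)*(x - 4)*(x + 3)*(x + 5) = 0.
  ⇒ x = -5, -3, 4, 6

f''(x) = 4*x^3 - 6*x^2 - 82*x + 42
Second-derivative test at each critical point:
  f''(-5) = -198 < 0 → local maximum
  f''(-3) = 126 > 0 → local minimum
  f''(4) = -126 < 0 → local maximum
  f''(6) = 198 > 0 → local minimum

Critical points: x = -5 (local maximum); x = -3 (local minimum); x = 4 (local maximum); x = 6 (local minimum)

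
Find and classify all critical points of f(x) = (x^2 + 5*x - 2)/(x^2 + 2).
f'(x) = (-5*x^2 + 8*x + 10)/(x^4 + 4*x^2 + 4)

Solve f'(x) = 0:
  f'(x) = -(5*x^2 - 8*x - 10)/(x^2 + 2)^2; the denominator is positive wherever f is defined, so f'(x) = 0 ⇔ -5*x^2 + 8*x + 10 = 0.
  5*x^2 - 8*x - 10 = 0 has no rational roots; quadratic formula: x = (8 ± √264)/10.
  ⇒ x = 4/5 - sqrt(66)/5 ≈ -0.8248, 4/5 + sqrt(66)/5 ≈ 2.4248

f''(x) = 2*(5*x^3 - 12*x^2 - 30*x + 8)/(x^6 + 6*x^4 + 12*x^2 + 8)
Second-derivative test at each critical point:
  f''(-0.8248) = 2.2617 > 0 → local minimum
  f''(2.4248) = -0.2617 < 0 → local maximum

Critical points: x = 4/5 - sqrt(66)/5 ≈ -0.8248 (local minimum); x = 4/5 + sqrt(66)/5 ≈ 2.4248 (local maximum)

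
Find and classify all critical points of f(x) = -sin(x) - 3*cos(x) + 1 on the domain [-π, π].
f'(x) = 3*sin(x) - cos(x)

Solve f'(x) = 0 on [-π, π]:
  f'(x) = 0 ⇔ -cos(x) = -3*sin(x) ⇔ tan(x) = 1/3, i.e. x = arctan(1/3) + nπ; keep the solutions lying in [-π, π].
  ⇒ x = -pi + atan(1/3) ≈ -2.8198, atan(1/3) ≈ 0.3218

f''(x) = sin(x) + 3*cos(x)
Second-derivative test at each critical point:
  f''(-2.8198) = -3.1623 < 0 → local maximum
  f''(0.3218) = 3.1623 > 0 → local minimum

Critical points: x = -pi + atan(1/3) ≈ -2.8198 (local maximum); x = atan(1/3) ≈ 0.3218 (local minimum)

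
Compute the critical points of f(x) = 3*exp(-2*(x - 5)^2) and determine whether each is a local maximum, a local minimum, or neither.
f'(x) = 12*(5 - x)*exp(-2*(x - 5)^2)

Solve f'(x) = 0:
  f'(x) = (60 - 12*x)·exp(-2*(x - 5)^2) and exp(-2*(x - 5)^2) > 0 for every x, so f'(x) = 0 ⇔ 60 - 12*x = 0.
  Factor: 60 - 12*x = -12*(x - 5) = 0.
  ⇒ x = 5

f''(x) = 12*(4*(x - 5)^2 - 1)*exp(-2*(x - 5)^2)
Second-derivative test at each critical point:
  f''(5) = -12 < 0 → local maximum

Critical points: x = 5 (local maximum)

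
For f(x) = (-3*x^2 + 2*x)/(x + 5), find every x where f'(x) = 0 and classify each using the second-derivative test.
f'(x) = (-3*x^2 - 30*x + 10)/(x^2 + 10*x + 25)

Solve f'(x) = 0:
  f'(x) = -(3*x^2 + 30*x - 10)/(x + 5)^2; the denominator is positive wherever f is defined, so f'(x) = 0 ⇔ -3*x^2 - 30*x + 10 = 0.
  3*x^2 + 30*x - 10 = 0 has no rational roots; quadratic formula: x = (-30 ± √1020)/6.
  ⇒ x = -sqrt(255)/3 - 5 ≈ -10.3229, -5 + sqrt(255)/3 ≈ 0.3229

f''(x) = -170/(x^3 + 15*x^2 + 75*x + 125)
Second-derivative test at each critical point:
  f''(-10.3229) = 1.1272 > 0 → local minimum
  f''(0.3229) = -1.1272 < 0 → local maximum

Critical points: x = -sqrt(255)/3 - 5 ≈ -10.3229 (local minimum); x = -5 + sqrt(255)/3 ≈ 0.3229 (local maximum)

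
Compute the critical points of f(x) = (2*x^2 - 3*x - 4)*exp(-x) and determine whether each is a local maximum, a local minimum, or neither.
f'(x) = (-2*x^2 + 7*x + 1)*exp(-x)

Solve f'(x) = 0:
  f'(x) = (-2*x^2 + 7*x + 1)·exp(-x) and exp(-x) > 0 for every x, so f'(x) = 0 ⇔ -2*x^2 + 7*x + 1 = 0.
  2*x^2 - 7*x - 1 = 0 has no rational roots; quadratic formula: x = (7 ± √57)/4.
  ⇒ x = 7/4 - sqrt(57)/4 ≈ -0.1375, 7/4 + sqrt(57)/4 ≈ 3.6375

f''(x) = (2*x^2 - 11*x + 6)*exp(-x)
Second-derivative test at each critical point:
  f''(-0.1375) = 8.6623 > 0 → local minimum
  f''(3.6375) = -0.1987 < 0 → local maximum

Critical points: x = 7/4 - sqrt(57)/4 ≈ -0.1375 (local minimum); x = 7/4 + sqrt(57)/4 ≈ 3.6375 (local maximum)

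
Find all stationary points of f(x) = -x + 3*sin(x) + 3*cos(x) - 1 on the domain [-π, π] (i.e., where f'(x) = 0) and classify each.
f'(x) = 3*sqrt(2)*cos(x + pi/4) - 1

Solve f'(x) = 0 on [-π, π]:
  f'(x) = 0 ⇔ -3*sin(x) + 3*cos(x) = 1. Write the left side as R·cos(x + φ) with R = √(3² + 3²) = 3*sqrt(2), cos φ = sqrt(2)/2, sin φ = sqrt(2)/2; then cos(x + φ) = sqrt(2)/6. Solve for x and keep the solutions lying in [-π, π].
  ⇒ x = -pi + atan((-sqrt(17) - 1)/(1 - sqrt(17))) ≈ -2.1183, atan((-1 + sqrt(17))/(1 + sqrt(17))) ≈ 0.5475

f''(x) = -3*sqrt(2)*sin(x + pi/4)
Second-derivative test at each critical point:
  f''(-2.1183) = 4.1231 > 0 → local minimum
  f''(0.5475) = -4.1231 < 0 → local maximum

Critical points: x = -pi + atan((-sqrt(17) - 1)/(1 - sqrt(17))) ≈ -2.1183 (local minimum); x = atan((-1 + sqrt(17))/(1 + sqrt(17))) ≈ 0.5475 (local maximum)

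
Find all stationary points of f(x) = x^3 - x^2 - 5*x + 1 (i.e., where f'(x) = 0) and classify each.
f'(x) = 3*x^2 - 2*x - 5

Solve f'(x) = 0:
  Factor: 3*x^2 - 2*x - 5 = (x + 1)*(3*x - 5) = 0.
  ⇒ x = -1, 5/3

f''(x) = 6*x - 2
Second-derivative test at each critical point:
  f''(-1) = -8 < 0 → local maximum
  f''(5/3) = 8 > 0 → local minimum

Critical points: x = -1 (local maximum); x = 5/3 (local minimum)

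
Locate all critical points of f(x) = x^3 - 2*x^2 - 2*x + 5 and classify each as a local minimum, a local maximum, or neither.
f'(x) = 3*x^2 - 4*x - 2

Solve f'(x) = 0:
  3*x^2 - 4*x - 2 = 0 has no rational roots; quadratic formula: x = (4 ± √40)/6.
  ⇒ x = 2/3 - sqrt(10)/3 ≈ -0.3874, 2/3 + sqrt(10)/3 ≈ 1.7208

f''(x) = 6*x - 4
Second-derivative test at each critical point:
  f''(-0.3874) = -6.3246 < 0 → local maximum
  f''(1.7208) = 6.3246 > 0 → local minimum

Critical points: x = 2/3 - sqrt(10)/3 ≈ -0.3874 (local maximum); x = 2/3 + sqrt(10)/3 ≈ 1.7208 (local minimum)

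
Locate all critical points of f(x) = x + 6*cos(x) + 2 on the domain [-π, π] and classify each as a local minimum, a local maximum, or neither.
f'(x) = 1 - 6*sin(x)

Solve f'(x) = 0 on [-π, π]:
  f'(x) = 0 ⇔ sin(x) = 1/6, i.e. x = arcsin(1/6) + 2nπ or x = π − arcsin(1/6) + 2nπ; keep the solutions lying in [-π, π].
  ⇒ x = asin(1/6) ≈ 0.1674, pi - asin(1/6) ≈ 2.9741

f''(x) = -6*cos(x)
Second-derivative test at each critical point:
  f''(0.1674) = -5.9161 < 0 → local maximum
  f''(2.9741) = 5.9161 > 0 → local minimum

Critical points: x = asin(1/6) ≈ 0.1674 (local maximum); x = pi - asin(1/6) ≈ 2.9741 (local minimum)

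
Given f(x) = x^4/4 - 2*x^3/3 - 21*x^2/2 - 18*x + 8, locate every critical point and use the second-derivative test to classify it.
f'(x) = x^3 - 2*x^2 - 21*x - 18

Solve f'(x) = 0:
  Factor: x^3 - 2*x^2 - 21*x - 18 = (x - 6)*(x + 1)*(x + 3) = 0.
  ⇒ x = -3, -1, 6

f''(x) = 3*x^2 - 4*x - 21
Second-derivative test at each critical point:
  f''(-3) = 18 > 0 → local minimum
  f''(-1) = -14 < 0 → local maximum
  f''(6) = 63 > 0 → local minimum

Critical points: x = -3 (local minimum); x = -1 (local maximum); x = 6 (local minimum)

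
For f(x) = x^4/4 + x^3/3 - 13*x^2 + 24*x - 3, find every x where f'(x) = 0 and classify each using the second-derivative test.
f'(x) = x^3 + x^2 - 26*x + 24

Solve f'(x) = 0:
  Factor: x^3 + x^2 - 26*x + 24 = (x - 4)*(x - 1)*(x + 6) = 0.
  ⇒ x = -6, 1, 4

f''(x) = 3*x^2 + 2*x - 26
Second-derivative test at each critical point:
  f''(-6) = 70 > 0 → local minimum
  f''(1) = -21 < 0 → local maximum
  f''(4) = 30 > 0 → local minimum

Critical points: x = -6 (local minimum); x = 1 (local maximum); x = 4 (local minimum)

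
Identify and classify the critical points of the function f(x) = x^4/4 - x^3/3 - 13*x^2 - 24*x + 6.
f'(x) = x^3 - x^2 - 26*x - 24

Solve f'(x) = 0:
  Factor: x^3 - x^2 - 26*x - 24 = (x - 6)*(x + 1)*(x + 4) = 0.
  ⇒ x = -4, -1, 6

f''(x) = 3*x^2 - 2*x - 26
Second-derivative test at each critical point:
  f''(-4) = 30 > 0 → local minimum
  f''(-1) = -21 < 0 → local maximum
  f''(6) = 70 > 0 → local minimum

Critical points: x = -4 (local minimum); x = -1 (local maximum); x = 6 (local minimum)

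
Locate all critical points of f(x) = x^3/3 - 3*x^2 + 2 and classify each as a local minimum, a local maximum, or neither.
f'(x) = x*(x - 6)

Solve f'(x) = 0:
  Factor: x^2 - 6*x = x*(x - 6) = 0.
  ⇒ x = 0, 6

f''(x) = 2*x - 6
Second-derivative test at each critical point:
  f''(0) = -6 < 0 → local maximum
  f''(6) = 6 > 0 → local minimum

Critical points: x = 0 (local maximum); x = 6 (local minimum)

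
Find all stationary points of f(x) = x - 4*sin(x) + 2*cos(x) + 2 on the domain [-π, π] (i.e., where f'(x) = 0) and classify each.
f'(x) = -2*sin(x) - 4*cos(x) + 1

Solve f'(x) = 0 on [-π, π]:
  f'(x) = 0 ⇔ -2*sin(x) - 4*cos(x) = -1. Write the left side as R·cos(x + φ) with R = √((-4)² + 2²) = 2*sqrt(5), cos φ = -2*sqrt(5)/5, sin φ = sqrt(5)/5; then cos(x + φ) = -sqrt(5)/10. Solve for x and keep the solutions lying in [-π, π].
  ⇒ x = atan((1 - 2*sqrt(19))/(2 + sqrt(19))) ≈ -0.8816, atan((1 + 2*sqrt(19))/(2 - sqrt(19))) + pi ≈ 1.8089

f''(x) = 4*sin(x) - 2*cos(x)
Second-derivative test at each critical point:
  f''(-0.8816) = -4.3589 < 0 → local maximum
  f''(1.8089) = 4.3589 > 0 → local minimum

Critical points: x = atan((1 - 2*sqrt(19))/(2 + sqrt(19))) ≈ -0.8816 (local maximum); x = atan((1 + 2*sqrt(19))/(2 - sqrt(19))) + pi ≈ 1.8089 (local minimum)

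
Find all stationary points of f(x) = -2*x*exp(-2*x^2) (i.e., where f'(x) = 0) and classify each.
f'(x) = 2*(4*x^2 - 1)*exp(-2*x^2)

Solve f'(x) = 0:
  f'(x) = (8*x^2 - 2)·exp(-2*x^2) and exp(-2*x^2) > 0 for every x, so f'(x) = 0 ⇔ 8*x^2 - 2 = 0.
  Factor: 8*x^2 - 2 = 2*(2*x - 1)*(2*x + 1) = 0.
  ⇒ x = -1/2, 1/2

f''(x) = (-32*x^3 + 24*x)*exp(-2*x^2)
Second-derivative test at each critical point:
  f''(-1/2) = -4.8522 < 0 → local maximum
  f''(1/2) = 4.8522 > 0 → local minimum

Critical points: x = -1/2 (local maximum); x = 1/2 (local minimum)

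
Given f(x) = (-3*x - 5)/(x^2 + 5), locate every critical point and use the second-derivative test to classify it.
f'(x) = (3*x^2 + 10*x - 15)/(x^4 + 10*x^2 + 25)

Solve f'(x) = 0:
  f'(x) = (3*x^2 + 10*x - 15)/(x^2 + 5)^2; the denominator is positive wherever f is defined, so f'(x) = 0 ⇔ 3*x^2 + 10*x - 15 = 0.
  3*x^2 + 10*x - 15 = 0 has no rational roots; quadratic formula: x = (-10 ± √280)/6.
  ⇒ x = -sqrt(70)/3 - 5/3 ≈ -4.4555, -5/3 + sqrt(70)/3 ≈ 1.1222

f''(x) = 2*(-4*x^2*(3*x + 5) + (9*x + 5)*(x^2 + 5))/(x^2 + 5)^3
Second-derivative test at each critical point:
  f''(-4.4555) = -0.0271 < 0 → local maximum
  f''(1.1222) = 0.4271 > 0 → local minimum

Critical points: x = -sqrt(70)/3 - 5/3 ≈ -4.4555 (local maximum); x = -5/3 + sqrt(70)/3 ≈ 1.1222 (local minimum)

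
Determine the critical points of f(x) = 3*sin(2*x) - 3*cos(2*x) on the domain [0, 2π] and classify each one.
f'(x) = 6*sqrt(2)*sin(2*x + pi/4)

Solve f'(x) = 0 on [0, 2π]:
  f'(x) = 0 ⇔ 3*cos(2*x) = -3*sin(2*x) ⇔ tan(2*x) = -1, i.e. 2*x = arctan(-1) + nπ; keep the solutions lying in [0, 2π].
  ⇒ x = 3*pi/8 ≈ 1.1781, 7*pi/8 ≈ 2.7489, 11*pi/8 ≈ 4.3197, 15*pi/8 ≈ 5.8905

f''(x) = 12*sqrt(2)*cos(2*x + pi/4)
Second-derivative test at each critical point:
  f''(1.1781) = -16.9706 < 0 → local maximum
  f''(2.7489) = 16.9706 > 0 → local minimum
  f''(4.3197) = -16.9706 < 0 → local maximum
  f''(5.8905) = 16.9706 > 0 → local minimum

Critical points: x = 3*pi/8 ≈ 1.1781 (local maximum); x = 7*pi/8 ≈ 2.7489 (local minimum); x = 11*pi/8 ≈ 4.3197 (local maximum); x = 15*pi/8 ≈ 5.8905 (local minimum)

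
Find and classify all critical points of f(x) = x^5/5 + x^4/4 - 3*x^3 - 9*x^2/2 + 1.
f'(x) = x*(x^3 + x^2 - 9*x - 9)

Solve f'(x) = 0:
  Factor: x^4 + x^3 - 9*x^2 - 9*x = x*(x - 3)*(x + 1)*(x + 3) = 0.
  ⇒ x = -3, -1, 0, 3

f''(x) = 4*x^3 + 3*x^2 - 18*x - 9
Second-derivative test at each critical point:
  f''(-3) = -36 < 0 → local maximum
  f''(-1) = 8 > 0 → local minimum
  f''(0) = -9 < 0 → local maximum
  f''(3) = 72 > 0 → local minimum

Critical points: x = -3 (local maximum); x = -1 (local minimum); x = 0 (local maximum); x = 3 (local minimum)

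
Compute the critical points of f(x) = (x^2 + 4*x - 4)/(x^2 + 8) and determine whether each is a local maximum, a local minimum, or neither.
f'(x) = 4*(-x^2 + 6*x + 8)/(x^4 + 16*x^2 + 64)

Solve f'(x) = 0:
  f'(x) = -4*(x^2 - 6*x - 8)/(x^2 + 8)^2; the denominator is positive wherever f is defined, so f'(x) = 0 ⇔ -4*x^2 + 24*x + 32 = 0.
  Factor: -4*x^2 + 24*x + 32 = -4*(x^2 - 6*x - 8); x^2 - 6*x - 8 = 0 has no rational roots; quadratic formula: x = (6 ± √68)/2.
  ⇒ x = 3 - sqrt(17) ≈ -1.1231, 3 + sqrt(17) ≈ 7.1231

f''(x) = 8*(x^3 - 9*x^2 - 24*x + 24)/(x^6 + 24*x^4 + 192*x^2 + 512)
Second-derivative test at each critical point:
  f''(-1.1231) = 0.3846 > 0 → local minimum
  f''(7.1231) = -0.0096 < 0 → local maximum

Critical points: x = 3 - sqrt(17) ≈ -1.1231 (local minimum); x = 3 + sqrt(17) ≈ 7.1231 (local maximum)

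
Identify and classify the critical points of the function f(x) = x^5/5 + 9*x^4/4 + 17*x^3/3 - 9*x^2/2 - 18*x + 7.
f'(x) = x^4 + 9*x^3 + 17*x^2 - 9*x - 18

Solve f'(x) = 0:
  Factor: x^4 + 9*x^3 + 17*x^2 - 9*x - 18 = (x - 1)*(x + 1)*(x + 3)*(x + 6) = 0.
  ⇒ x = -6, -3, -1, 1

f''(x) = 4*x^3 + 27*x^2 + 34*x - 9
Second-derivative test at each critical point:
  f''(-6) = -105 < 0 → local maximum
  f''(-3) = 24 > 0 → local minimum
  f''(-1) = -20 < 0 → local maximum
  f''(1) = 56 > 0 → local minimum

Critical points: x = -6 (local maximum); x = -3 (local minimum); x = -1 (local maximum); x = 1 (local minimum)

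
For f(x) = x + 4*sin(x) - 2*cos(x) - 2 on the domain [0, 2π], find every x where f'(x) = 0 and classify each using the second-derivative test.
f'(x) = 2*sin(x) + 4*cos(x) + 1

Solve f'(x) = 0 on [0, 2π]:
  f'(x) = 0 ⇔ 2*sin(x) + 4*cos(x) = -1. Write the left side as R·cos(x + φ) with R = √(4² + (-2)²) = 2*sqrt(5), cos φ = 2*sqrt(5)/5, sin φ = -sqrt(5)/5; then cos(x + φ) = -sqrt(5)/10. Solve for x and keep the solutions lying in [0, 2π].
  ⇒ x = atan((-1 + 2*sqrt(19))/(-sqrt(19) - 2)) + pi ≈ 2.2600, atan((-2*sqrt(19) - 1)/(-2 + sqrt(19))) + 2*pi ≈ 4.9505

f''(x) = -4*sin(x) + 2*cos(x)
Second-derivative test at each critical point:
  f''(2.2600) = -4.3589 < 0 → local maximum
  f''(4.9505) = 4.3589 > 0 → local minimum

Critical points: x = atan((-1 + 2*sqrt(19))/(-sqrt(19) - 2)) + pi ≈ 2.2600 (local maximum); x = atan((-2*sqrt(19) - 1)/(-2 + sqrt(19))) + 2*pi ≈ 4.9505 (local minimum)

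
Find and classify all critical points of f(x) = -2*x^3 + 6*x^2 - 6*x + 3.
f'(x) = -6*x^2 + 12*x - 6

Solve f'(x) = 0:
  Factor: -6*x^2 + 12*x - 6 = -6*(x - 1)^2 = 0.
  ⇒ x = 1

f''(x) = 12 - 12*x
Second-derivative test at each critical point:
  f''(1) = 0, so the second-derivative test is inconclusive; use the first-derivative test: f'(3/4) = -0.3750, f'(5/4) = -0.3750 — f' is negative on both sides (no sign change) → neither a local maximum nor a local minimum

Critical points: x = 1 (neither)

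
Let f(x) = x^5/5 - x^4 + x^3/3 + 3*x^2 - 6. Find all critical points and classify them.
f'(x) = x*(x^3 - 4*x^2 + x + 6)

Solve f'(x) = 0:
  Factor: x^4 - 4*x^3 + x^2 + 6*x = x*(x - 3)*(x - 2)*(x + 1) = 0.
  ⇒ x = -1, 0, 2, 3

f''(x) = 4*x^3 - 12*x^2 + 2*x + 6
Second-derivative test at each critical point:
  f''(-1) = -12 < 0 → local maximum
  f''(0) = 6 > 0 → local minimum
  f''(2) = -6 < 0 → local maximum
  f''(3) = 12 > 0 → local minimum

Critical points: x = -1 (local maximum); x = 0 (local minimum); x = 2 (local maximum); x = 3 (local minimum)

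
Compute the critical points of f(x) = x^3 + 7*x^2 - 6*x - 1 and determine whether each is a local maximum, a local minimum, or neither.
f'(x) = 3*x^2 + 14*x - 6

Solve f'(x) = 0:
  3*x^2 + 14*x - 6 = 0 has no rational roots; quadratic formula: x = (-14 ± √268)/6.
  ⇒ x = -sqrt(67)/3 - 7/3 ≈ -5.0618, -7/3 + sqrt(67)/3 ≈ 0.3951

f''(x) = 6*x + 14
Second-derivative test at each critical point:
  f''(-5.0618) = -16.3707 < 0 → local maximum
  f''(0.3951) = 16.3707 > 0 → local minimum

Critical points: x = -sqrt(67)/3 - 7/3 ≈ -5.0618 (local maximum); x = -7/3 + sqrt(67)/3 ≈ 0.3951 (local minimum)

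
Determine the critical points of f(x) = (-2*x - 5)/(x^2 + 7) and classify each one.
f'(x) = 2*(x^2 + 5*x - 7)/(x^4 + 14*x^2 + 49)

Solve f'(x) = 0:
  f'(x) = 2*(x^2 + 5*x - 7)/(x^2 + 7)^2; the denominator is positive wherever f is defined, so f'(x) = 0 ⇔ 2*x^2 + 10*x - 14 = 0.
  Factor: 2*x^2 + 10*x - 14 = 2*(x^2 + 5*x - 7); x^2 + 5*x - 7 = 0 has no rational roots; quadratic formula: x = (-5 ± √53)/2.
  ⇒ x = -sqrt(53)/2 - 5/2 ≈ -6.1401, -5/2 + sqrt(53)/2 ≈ 1.1401

f''(x) = 2*(-4*x^2*(2*x + 5) + (6*x + 5)*(x^2 + 7))/(x^2 + 7)^3
Second-derivative test at each critical point:
  f''(-6.1401) = -0.0073 < 0 → local maximum
  f''(1.1401) = 0.2114 > 0 → local minimum

Critical points: x = -sqrt(53)/2 - 5/2 ≈ -6.1401 (local maximum); x = -5/2 + sqrt(53)/2 ≈ 1.1401 (local minimum)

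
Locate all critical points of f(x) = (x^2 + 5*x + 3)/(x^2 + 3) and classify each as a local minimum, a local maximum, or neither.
f'(x) = 5*(3 - x^2)/(x^4 + 6*x^2 + 9)

Solve f'(x) = 0:
  f'(x) = -5*(x^2 - 3)/(x^2 + 3)^2; the denominator is positive wherever f is defined, so f'(x) = 0 ⇔ 15 - 5*x^2 = 0.
  Factor: 15 - 5*x^2 = -5*(x^2 - 3); x^2 - 3 = 0 has no rational roots; quadratic formula: x = (0 ± √12)/2.
  ⇒ x = -sqrt(3) ≈ -1.7321, sqrt(3) ≈ 1.7321

f''(x) = 10*x*(x^2 - 9)/(x^6 + 9*x^4 + 27*x^2 + 27)
Second-derivative test at each critical point:
  f''(-1.7321) = 0.4811 > 0 → local minimum
  f''(1.7321) = -0.4811 < 0 → local maximum

Critical points: x = -sqrt(3) ≈ -1.7321 (local minimum); x = sqrt(3) ≈ 1.7321 (local maximum)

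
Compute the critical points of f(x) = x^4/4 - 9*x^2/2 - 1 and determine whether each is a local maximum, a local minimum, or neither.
f'(x) = x*(x^2 - 9)

Solve f'(x) = 0:
  Factor: x^3 - 9*x = x*(x - 3)*(x + 3) = 0.
  ⇒ x = -3, 0, 3

f''(x) = 3*x^2 - 9
Second-derivative test at each critical point:
  f''(-3) = 18 > 0 → local minimum
  f''(0) = -9 < 0 → local maximum
  f''(3) = 18 > 0 → local minimum

Critical points: x = -3 (local minimum); x = 0 (local maximum); x = 3 (local minimum)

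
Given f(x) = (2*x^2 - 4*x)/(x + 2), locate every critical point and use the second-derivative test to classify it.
f'(x) = 2*(x^2 + 4*x - 4)/(x^2 + 4*x + 4)

Solve f'(x) = 0:
  f'(x) = 2*(x^2 + 4*x - 4)/(x + 2)^2; the denominator is positive wherever f is defined, so f'(x) = 0 ⇔ 2*x^2 + 8*x - 8 = 0.
  Factor: 2*x^2 + 8*x - 8 = 2*(x^2 + 4*x - 4); x^2 + 4*x - 4 = 0 has no rational roots; quadratic formula: x = (-4 ± √32)/2.
  ⇒ x = -2*sqrt(2) - 2 ≈ -4.8284, -2 + 2*sqrt(2) ≈ 0.8284

f''(x) = 32/(x^3 + 6*x^2 + 12*x + 8)
Second-derivative test at each critical point:
  f''(-4.8284) = -1.4142 < 0 → local maximum
  f''(0.8284) = 1.4142 > 0 → local minimum

Critical points: x = -2*sqrt(2) - 2 ≈ -4.8284 (local maximum); x = -2 + 2*sqrt(2) ≈ 0.8284 (local minimum)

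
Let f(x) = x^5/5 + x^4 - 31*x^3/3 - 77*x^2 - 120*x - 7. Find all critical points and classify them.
f'(x) = x^4 + 4*x^3 - 31*x^2 - 154*x - 120

Solve f'(x) = 0:
  Factor: x^4 + 4*x^3 - 31*x^2 - 154*x - 120 = (x - 6)*(x + 1)*(x + 4)*(x + 5) = 0.
  ⇒ x = -5, -4, -1, 6

f''(x) = 4*x^3 + 12*x^2 - 62*x - 154
Second-derivative test at each critical point:
  f''(-5) = -44 < 0 → local maximum
  f''(-4) = 30 > 0 → local minimum
  f''(-1) = -84 < 0 → local maximum
  f''(6) = 770 > 0 → local minimum

Critical points: x = -5 (local maximum); x = -4 (local minimum); x = -1 (local maximum); x = 6 (local minimum)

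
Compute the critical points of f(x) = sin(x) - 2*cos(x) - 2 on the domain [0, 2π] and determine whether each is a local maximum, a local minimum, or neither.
f'(x) = 2*sin(x) + cos(x)

Solve f'(x) = 0 on [0, 2π]:
  f'(x) = 0 ⇔ cos(x) = -2*sin(x) ⇔ tan(x) = -1/2, i.e. x = arctan(-1/2) + nπ; keep the solutions lying in [0, 2π].
  ⇒ x = pi - atan(1/2) ≈ 2.6779, -atan(1/2) + 2*pi ≈ 5.8195

f''(x) = -sin(x) + 2*cos(x)
Second-derivative test at each critical point:
  f''(2.6779) = -2.2361 < 0 → local maximum
  f''(5.8195) = 2.2361 > 0 → local minimum

Critical points: x = pi - atan(1/2) ≈ 2.6779 (local maximum); x = -atan(1/2) + 2*pi ≈ 5.8195 (local minimum)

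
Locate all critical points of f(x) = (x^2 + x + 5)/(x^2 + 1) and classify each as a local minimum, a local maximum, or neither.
f'(x) = (-x^2 - 8*x + 1)/(x^4 + 2*x^2 + 1)

Solve f'(x) = 0:
  f'(x) = -(x^2 + 8*x - 1)/(x^2 + 1)^2; the denominator is positive wherever f is defined, so f'(x) = 0 ⇔ -x^2 - 8*x + 1 = 0.
  x^2 + 8*x - 1 = 0 has no rational roots; quadratic formula: x = (-8 ± √68)/2.
  ⇒ x = -sqrt(17) - 4 ≈ -8.1231, -4 + sqrt(17) ≈ 0.1231

f''(x) = 2*(x^3 + 12*x^2 - 3*x - 4)/(x^6 + 3*x^4 + 3*x^2 + 1)
Second-derivative test at each critical point:
  f''(-8.1231) = 0.0018 > 0 → local minimum
  f''(0.1231) = -8.0018 < 0 → local maximum

Critical points: x = -sqrt(17) - 4 ≈ -8.1231 (local minimum); x = -4 + sqrt(17) ≈ 0.1231 (local maximum)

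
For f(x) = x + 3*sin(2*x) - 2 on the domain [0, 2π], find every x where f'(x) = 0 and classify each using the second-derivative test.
f'(x) = 6*cos(2*x) + 1

Solve f'(x) = 0 on [0, 2π]:
  f'(x) = 0 ⇔ cos(2*x) = -1/6, i.e. 2*x = ±arccos(-1/6) + 2nπ; keep the solutions lying in [0, 2π].
  ⇒ x = acos(-1/6)/2 ≈ 0.8691, pi - acos(-1/6)/2 ≈ 2.2725, acos(-1/6)/2 + pi ≈ 4.0107, -acos(-1/6)/2 + 2*pi ≈ 5.4141

f''(x) = -12*sin(2*x)
Second-derivative test at each critical point:
  f''(0.8691) = -11.8322 < 0 → local maximum
  f''(2.2725) = 11.8322 > 0 → local minimum
  f''(4.0107) = -11.8322 < 0 → local maximum
  f''(5.4141) = 11.8322 > 0 → local minimum

Critical points: x = acos(-1/6)/2 ≈ 0.8691 (local maximum); x = pi - acos(-1/6)/2 ≈ 2.2725 (local minimum); x = acos(-1/6)/2 + pi ≈ 4.0107 (local maximum); x = -acos(-1/6)/2 + 2*pi ≈ 5.4141 (local minimum)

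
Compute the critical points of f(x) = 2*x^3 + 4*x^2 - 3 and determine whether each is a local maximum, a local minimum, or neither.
f'(x) = 2*x*(3*x + 4)

Solve f'(x) = 0:
  Factor: 6*x^2 + 8*x = 2*x*(3*x + 4) = 0.
  ⇒ x = -4/3, 0

f''(x) = 12*x + 8
Second-derivative test at each critical point:
  f''(-4/3) = -8 < 0 → local maximum
  f''(0) = 8 > 0 → local minimum

Critical points: x = -4/3 (local maximum); x = 0 (local minimum)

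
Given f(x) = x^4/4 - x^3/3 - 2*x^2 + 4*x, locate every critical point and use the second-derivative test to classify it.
f'(x) = x^3 - x^2 - 4*x + 4

Solve f'(x) = 0:
  Factor: x^3 - x^2 - 4*x + 4 = (x - 2)*(x - 1)*(x + 2) = 0.
  ⇒ x = -2, 1, 2

f''(x) = 3*x^2 - 2*x - 4
Second-derivative test at each critical point:
  f''(-2) = 12 > 0 → local minimum
  f''(1) = -3 < 0 → local maximum
  f''(2) = 4 > 0 → local minimum

Critical points: x = -2 (local minimum); x = 1 (local maximum); x = 2 (local minimum)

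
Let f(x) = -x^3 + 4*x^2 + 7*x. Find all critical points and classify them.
f'(x) = -3*x^2 + 8*x + 7

Solve f'(x) = 0:
  3*x^2 - 8*x - 7 = 0 has no rational roots; quadratic formula: x = (8 ± √148)/6.
  ⇒ x = 4/3 - sqrt(37)/3 ≈ -0.6943, 4/3 + sqrt(37)/3 ≈ 3.3609

f''(x) = 8 - 6*x
Second-derivative test at each critical point:
  f''(-0.6943) = 12.1655 > 0 → local minimum
  f''(3.3609) = -12.1655 < 0 → local maximum

Critical points: x = 4/3 - sqrt(37)/3 ≈ -0.6943 (local minimum); x = 4/3 + sqrt(37)/3 ≈ 3.3609 (local maximum)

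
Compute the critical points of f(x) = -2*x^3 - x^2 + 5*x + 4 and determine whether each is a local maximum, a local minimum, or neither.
f'(x) = -6*x^2 - 2*x + 5

Solve f'(x) = 0:
  6*x^2 + 2*x - 5 = 0 has no rational roots; quadratic formula: x = (-2 ± √124)/12.
  ⇒ x = -sqrt(31)/6 - 1/6 ≈ -1.0946, -1/6 + sqrt(31)/6 ≈ 0.7613

f''(x) = -12*x - 2
Second-derivative test at each critical point:
  f''(-1.0946) = 11.1355 > 0 → local minimum
  f''(0.7613) = -11.1355 < 0 → local maximum

Critical points: x = -sqrt(31)/6 - 1/6 ≈ -1.0946 (local minimum); x = -1/6 + sqrt(31)/6 ≈ 0.7613 (local maximum)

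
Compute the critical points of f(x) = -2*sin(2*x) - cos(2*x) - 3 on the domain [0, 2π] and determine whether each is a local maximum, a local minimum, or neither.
f'(x) = 2*sin(2*x) - 4*cos(2*x)

Solve f'(x) = 0 on [0, 2π]:
  f'(x) = 0 ⇔ -2*cos(2*x) = -sin(2*x) ⇔ tan(2*x) = 2, i.e. 2*x = arctan(2) + nπ; keep the solutions lying in [0, 2π].
  ⇒ x = atan(2)/2 ≈ 0.5536, atan(2)/2 + pi/2 ≈ 2.1244, atan(2)/2 + pi ≈ 3.6952, atan(2)/2 + 3*pi/2 ≈ 5.2660

f''(x) = 8*sin(2*x) + 4*cos(2*x)
Second-derivative test at each critical point:
  f''(0.5536) = 8.9443 > 0 → local minimum
  f''(2.1244) = -8.9443 < 0 → local maximum
  f''(3.6952) = 8.9443 > 0 → local minimum
  f''(5.2660) = -8.9443 < 0 → local maximum

Critical points: x = atan(2)/2 ≈ 0.5536 (local minimum); x = atan(2)/2 + pi/2 ≈ 2.1244 (local maximum); x = atan(2)/2 + pi ≈ 3.6952 (local minimum); x = atan(2)/2 + 3*pi/2 ≈ 5.2660 (local maximum)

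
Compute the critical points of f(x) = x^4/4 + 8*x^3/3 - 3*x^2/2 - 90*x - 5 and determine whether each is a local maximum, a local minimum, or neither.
f'(x) = x^3 + 8*x^2 - 3*x - 90

Solve f'(x) = 0:
  Factor: x^3 + 8*x^2 - 3*x - 90 = (x - 3)*(x + 5)*(x + 6) = 0.
  ⇒ x = -6, -5, 3

f''(x) = 3*x^2 + 16*x - 3
Second-derivative test at each critical point:
  f''(-6) = 9 > 0 → local minimum
  f''(-5) = -8 < 0 → local maximum
  f''(3) = 72 > 0 → local minimum

Critical points: x = -6 (local minimum); x = -5 (local maximum); x = 3 (local minimum)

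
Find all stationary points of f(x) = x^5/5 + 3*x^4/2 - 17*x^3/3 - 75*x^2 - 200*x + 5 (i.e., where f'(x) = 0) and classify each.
f'(x) = x^4 + 6*x^3 - 17*x^2 - 150*x - 200

Solve f'(x) = 0:
  Factor: x^4 + 6*x^3 - 17*x^2 - 150*x - 200 = (x - 5)*(x + 2)*(x + 4)*(x + 5) = 0.
  ⇒ x = -5, -4, -2, 5

f''(x) = 4*x^3 + 18*x^2 - 34*x - 150
Second-derivative test at each critical point:
  f''(-5) = -30 < 0 → local maximum
  f''(-4) = 18 > 0 → local minimum
  f''(-2) = -42 < 0 → local maximum
  f''(5) = 630 > 0 → local minimum

Critical points: x = -5 (local maximum); x = -4 (local minimum); x = -2 (local maximum); x = 5 (local minimum)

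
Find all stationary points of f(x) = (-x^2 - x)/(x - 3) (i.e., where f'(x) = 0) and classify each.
f'(x) = (-x^2 + 6*x + 3)/(x^2 - 6*x + 9)

Solve f'(x) = 0:
  f'(x) = -(x^2 - 6*x - 3)/(x - 3)^2; the denominator is positive wherever f is defined, so f'(x) = 0 ⇔ -x^2 + 6*x + 3 = 0.
  x^2 - 6*x - 3 = 0 has no rational roots; quadratic formula: x = (6 ± √48)/2.
  ⇒ x = 3 - 2*sqrt(3) ≈ -0.4641, 3 + 2*sqrt(3) ≈ 6.4641

f''(x) = -24/(x^3 - 9*x^2 + 27*x - 27)
Second-derivative test at each critical point:
  f''(-0.4641) = 0.5774 > 0 → local minimum
  f''(6.4641) = -0.5774 < 0 → local maximum

Critical points: x = 3 - 2*sqrt(3) ≈ -0.4641 (local minimum); x = 3 + 2*sqrt(3) ≈ 6.4641 (local maximum)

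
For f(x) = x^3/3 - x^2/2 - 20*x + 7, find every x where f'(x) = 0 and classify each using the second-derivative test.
f'(x) = x^2 - x - 20

Solve f'(x) = 0:
  Factor: x^2 - x - 20 = (x - 5)*(x + 4) = 0.
  ⇒ x = -4, 5

f''(x) = 2*x - 1
Second-derivative test at each critical point:
  f''(-4) = -9 < 0 → local maximum
  f''(5) = 9 > 0 → local minimum

Critical points: x = -4 (local maximum); x = 5 (local minimum)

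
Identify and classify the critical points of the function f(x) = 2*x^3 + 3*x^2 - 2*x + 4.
f'(x) = 6*x^2 + 6*x - 2

Solve f'(x) = 0:
  Factor: 6*x^2 + 6*x - 2 = 2*(3*x^2 + 3*x - 1); 3*x^2 + 3*x - 1 = 0 has no rational roots; quadratic formula: x = (-3 ± √21)/6.
  ⇒ x = -sqrt(21)/6 - 1/2 ≈ -1.2638, -1/2 + sqrt(21)/6 ≈ 0.2638

f''(x) = 12*x + 6
Second-derivative test at each critical point:
  f''(-1.2638) = -9.1652 < 0 → local maximum
  f''(0.2638) = 9.1652 > 0 → local minimum

Critical points: x = -sqrt(21)/6 - 1/2 ≈ -1.2638 (local maximum); x = -1/2 + sqrt(21)/6 ≈ 0.2638 (local minimum)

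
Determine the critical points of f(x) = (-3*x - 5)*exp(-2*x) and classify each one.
f'(x) = (6*x + 7)*exp(-2*x)

Solve f'(x) = 0:
  f'(x) = (6*x + 7)·exp(-2*x) and exp(-2*x) > 0 for every x, so f'(x) = 0 ⇔ 6*x + 7 = 0.
  6*x + 7 = 0.
  ⇒ x = -7/6

f''(x) = 4*(-3*x - 2)*exp(-2*x)
Second-derivative test at each critical point:
  f''(-7/6) = 61.8736 > 0 → local minimum

Critical points: x = -7/6 (local minimum)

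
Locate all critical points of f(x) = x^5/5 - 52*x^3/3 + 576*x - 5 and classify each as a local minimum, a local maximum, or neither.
f'(x) = x^4 - 52*x^2 + 576

Solve f'(x) = 0:
  Factor: x^4 - 52*x^2 + 576 = (x - 6)*(x - 4)*(x + 4)*(x + 6) = 0.
  ⇒ x = -6, -4, 4, 6

f''(x) = 4*x*(x^2 - 26)
Second-derivative test at each critical point:
  f''(-6) = -240 < 0 → local maximum
  f''(-4) = 160 > 0 → local minimum
  f''(4) = -160 < 0 → local maximum
  f''(6) = 240 > 0 → local minimum

Critical points: x = -6 (local maximum); x = -4 (local minimum); x = 4 (local maximum); x = 6 (local minimum)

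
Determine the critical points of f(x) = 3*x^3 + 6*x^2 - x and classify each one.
f'(x) = 9*x^2 + 12*x - 1

Solve f'(x) = 0:
  9*x^2 + 12*x - 1 = 0 has no rational roots; quadratic formula: x = (-12 ± √180)/18.
  ⇒ x = -sqrt(5)/3 - 2/3 ≈ -1.4120, -2/3 + sqrt(5)/3 ≈ 0.0787

f''(x) = 18*x + 12
Second-derivative test at each critical point:
  f''(-1.4120) = -13.4164 < 0 → local maximum
  f''(0.0787) = 13.4164 > 0 → local minimum

Critical points: x = -sqrt(5)/3 - 2/3 ≈ -1.4120 (local maximum); x = -2/3 + sqrt(5)/3 ≈ 0.0787 (local minimum)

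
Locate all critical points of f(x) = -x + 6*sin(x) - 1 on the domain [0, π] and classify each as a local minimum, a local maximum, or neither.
f'(x) = 6*cos(x) - 1

Solve f'(x) = 0 on [0, π]:
  f'(x) = 0 ⇔ cos(x) = 1/6, i.e. x = ±arccos(1/6) + 2nπ; keep the solutions lying in [0, π].
  ⇒ x = acos(1/6) ≈ 1.4033

f''(x) = -6*sin(x)
Second-derivative test at each critical point:
  f''(1.4033) = -5.9161 < 0 → local maximum

Critical points: x = acos(1/6) ≈ 1.4033 (local maximum)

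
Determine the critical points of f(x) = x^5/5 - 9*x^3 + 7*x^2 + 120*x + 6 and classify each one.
f'(x) = x^4 - 27*x^2 + 14*x + 120

Solve f'(x) = 0:
  Factor: x^4 - 27*x^2 + 14*x + 120 = (x - 4)*(x - 3)*(x + 2)*(x + 5) = 0.
  ⇒ x = -5, -2, 3, 4

f''(x) = 4*x^3 - 54*x + 14
Second-derivative test at each critical point:
  f''(-5) = -216 < 0 → local maximum
  f''(-2) = 90 > 0 → local minimum
  f''(3) = -40 < 0 → local maximum
  f''(4) = 54 > 0 → local minimum

Critical points: x = -5 (local maximum); x = -2 (local minimum); x = 3 (local maximum); x = 4 (local minimum)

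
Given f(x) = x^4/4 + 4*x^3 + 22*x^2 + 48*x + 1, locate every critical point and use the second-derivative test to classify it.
f'(x) = x^3 + 12*x^2 + 44*x + 48

Solve f'(x) = 0:
  Factor: x^3 + 12*x^2 + 44*x + 48 = (x + 2)*(x + 4)*(x + 6) = 0.
  ⇒ x = -6, -4, -2

f''(x) = 3*x^2 + 24*x + 44
Second-derivative test at each critical point:
  f''(-6) = 8 > 0 → local minimum
  f''(-4) = -4 < 0 → local maximum
  f''(-2) = 8 > 0 → local minimum

Critical points: x = -6 (local minimum); x = -4 (local maximum); x = -2 (local minimum)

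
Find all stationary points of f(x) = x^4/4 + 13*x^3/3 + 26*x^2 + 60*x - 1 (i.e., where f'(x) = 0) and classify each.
f'(x) = x^3 + 13*x^2 + 52*x + 60

Solve f'(x) = 0:
  Factor: x^3 + 13*x^2 + 52*x + 60 = (x + 2)*(x + 5)*(x + 6) = 0.
  ⇒ x = -6, -5, -2

f''(x) = 3*x^2 + 26*x + 52
Second-derivative test at each critical point:
  f''(-6) = 4 > 0 → local minimum
  f''(-5) = -3 < 0 → local maximum
  f''(-2) = 12 > 0 → local minimum

Critical points: x = -6 (local minimum); x = -5 (local maximum); x = -2 (local minimum)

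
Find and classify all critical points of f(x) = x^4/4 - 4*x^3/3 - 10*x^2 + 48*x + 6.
f'(x) = x^3 - 4*x^2 - 20*x + 48

Solve f'(x) = 0:
  Factor: x^3 - 4*x^2 - 20*x + 48 = (x - 6)*(x - 2)*(x + 4) = 0.
  ⇒ x = -4, 2, 6

f''(x) = 3*x^2 - 8*x - 20
Second-derivative test at each critical point:
  f''(-4) = 60 > 0 → local minimum
  f''(2) = -24 < 0 → local maximum
  f''(6) = 40 > 0 → local minimum

Critical points: x = -4 (local minimum); x = 2 (local maximum); x = 6 (local minimum)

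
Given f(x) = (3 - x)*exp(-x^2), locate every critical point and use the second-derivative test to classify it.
f'(x) = (2*x*(x - 3) - 1)*exp(-x^2)

Solve f'(x) = 0:
  f'(x) = (2*x^2 - 6*x - 1)·exp(-x^2) and exp(-x^2) > 0 for every x, so f'(x) = 0 ⇔ 2*x^2 - 6*x - 1 = 0.
  2*x^2 - 6*x - 1 = 0 has no rational roots; quadratic formula: x = (6 ± √44)/4.
  ⇒ x = 3/2 - sqrt(11)/2 ≈ -0.1583, 3/2 + sqrt(11)/2 ≈ 3.1583

f''(x) = 2*(2*x^2*(3 - x) + 3*x - 3)*exp(-x^2)
Second-derivative test at each critical point:
  f''(-0.1583) = -6.4691 < 0 → local maximum
  f''(3.1583) = 3.088e-04 > 0 → local minimum

Critical points: x = 3/2 - sqrt(11)/2 ≈ -0.1583 (local maximum); x = 3/2 + sqrt(11)/2 ≈ 3.1583 (local minimum)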